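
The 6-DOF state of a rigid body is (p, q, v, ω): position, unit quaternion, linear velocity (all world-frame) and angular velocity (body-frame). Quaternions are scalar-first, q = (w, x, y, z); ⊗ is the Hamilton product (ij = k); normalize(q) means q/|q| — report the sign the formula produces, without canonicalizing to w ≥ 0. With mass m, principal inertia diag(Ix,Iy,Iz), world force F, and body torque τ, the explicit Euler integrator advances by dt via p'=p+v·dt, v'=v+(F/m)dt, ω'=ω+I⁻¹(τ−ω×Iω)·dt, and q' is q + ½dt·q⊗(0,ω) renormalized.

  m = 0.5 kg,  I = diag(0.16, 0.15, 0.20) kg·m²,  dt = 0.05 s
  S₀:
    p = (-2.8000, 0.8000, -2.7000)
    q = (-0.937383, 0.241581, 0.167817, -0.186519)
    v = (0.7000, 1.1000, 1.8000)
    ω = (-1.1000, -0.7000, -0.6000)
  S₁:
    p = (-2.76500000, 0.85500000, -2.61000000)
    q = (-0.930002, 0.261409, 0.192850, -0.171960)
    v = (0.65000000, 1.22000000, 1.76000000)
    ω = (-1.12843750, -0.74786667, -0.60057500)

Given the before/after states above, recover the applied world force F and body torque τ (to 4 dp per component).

velocity change Δv = (-0.05000000, 0.12000000, -0.04000000)
F = m·Δv/dt = (-0.5000, 1.2000, -0.4000)
rate change Δω = (-0.02843750, -0.04786667, -0.00057500)
gyro term ω₀×Iω₀ = (0.0210, -0.0264, -0.0077)
I·α + gyro = (-0.0700, -0.1700, -0.0100)

F = (-0.5000, 1.2000, -0.4000)
τ = (-0.0700, -0.1700, -0.0100)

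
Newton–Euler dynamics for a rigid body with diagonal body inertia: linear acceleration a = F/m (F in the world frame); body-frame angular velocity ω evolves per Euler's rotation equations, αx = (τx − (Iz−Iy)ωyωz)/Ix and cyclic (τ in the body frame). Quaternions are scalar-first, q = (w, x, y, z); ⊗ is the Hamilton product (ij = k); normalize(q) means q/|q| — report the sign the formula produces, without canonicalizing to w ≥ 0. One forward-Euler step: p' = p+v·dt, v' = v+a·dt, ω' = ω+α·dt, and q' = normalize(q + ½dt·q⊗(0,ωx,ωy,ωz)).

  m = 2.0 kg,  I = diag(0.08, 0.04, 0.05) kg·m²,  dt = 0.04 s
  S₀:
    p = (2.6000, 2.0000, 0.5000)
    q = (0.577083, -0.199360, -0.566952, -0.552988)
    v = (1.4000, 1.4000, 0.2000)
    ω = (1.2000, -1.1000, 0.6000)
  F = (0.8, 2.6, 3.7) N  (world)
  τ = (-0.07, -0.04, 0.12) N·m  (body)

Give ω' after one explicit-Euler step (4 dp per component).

angular accel α = (-0.7925, -1.5400, 1.3440)
new body rate ω' = (1.1683, -1.1616, 0.6538)

ω' = (1.1683, -1.1616, 0.6538)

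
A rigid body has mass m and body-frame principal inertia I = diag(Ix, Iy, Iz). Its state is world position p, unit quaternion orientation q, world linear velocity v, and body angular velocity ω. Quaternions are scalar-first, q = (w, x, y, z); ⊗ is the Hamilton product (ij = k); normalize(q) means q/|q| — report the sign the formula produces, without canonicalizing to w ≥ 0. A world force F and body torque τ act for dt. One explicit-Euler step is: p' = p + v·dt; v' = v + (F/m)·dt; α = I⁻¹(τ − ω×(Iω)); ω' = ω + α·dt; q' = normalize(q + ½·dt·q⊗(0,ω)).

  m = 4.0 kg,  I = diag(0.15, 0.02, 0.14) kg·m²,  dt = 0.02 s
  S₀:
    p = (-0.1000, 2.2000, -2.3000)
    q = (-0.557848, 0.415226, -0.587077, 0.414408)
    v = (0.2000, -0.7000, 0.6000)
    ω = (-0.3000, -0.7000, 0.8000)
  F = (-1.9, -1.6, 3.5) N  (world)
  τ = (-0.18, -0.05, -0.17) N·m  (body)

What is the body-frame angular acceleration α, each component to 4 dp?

ω×(Iω) gyroscopic = (-0.0672, -0.0024, -0.0273)
angular accel α = (-0.7520, -2.3800, -1.0193)

α = (-0.7520, -2.3800, -1.0193)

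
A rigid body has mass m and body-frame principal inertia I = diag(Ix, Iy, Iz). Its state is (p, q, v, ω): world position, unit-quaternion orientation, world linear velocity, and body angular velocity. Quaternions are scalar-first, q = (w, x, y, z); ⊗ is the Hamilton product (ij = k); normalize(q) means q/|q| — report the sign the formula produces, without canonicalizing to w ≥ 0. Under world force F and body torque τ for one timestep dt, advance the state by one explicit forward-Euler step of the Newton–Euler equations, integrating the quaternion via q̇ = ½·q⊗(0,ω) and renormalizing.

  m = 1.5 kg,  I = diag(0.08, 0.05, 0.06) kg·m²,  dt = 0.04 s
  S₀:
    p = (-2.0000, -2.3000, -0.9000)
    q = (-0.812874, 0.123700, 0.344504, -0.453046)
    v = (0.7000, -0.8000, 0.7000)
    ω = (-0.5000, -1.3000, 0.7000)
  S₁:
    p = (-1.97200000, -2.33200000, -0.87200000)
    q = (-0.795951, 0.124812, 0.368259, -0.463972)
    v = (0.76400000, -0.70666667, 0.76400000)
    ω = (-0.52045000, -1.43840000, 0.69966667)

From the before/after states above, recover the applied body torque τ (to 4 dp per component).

τ = (-0.0500, -0.1800, -0.0200)

Δω = ω₁−ω₀ = (-0.02045000, -0.13840000, -0.00033333)
precession coupling = (-0.0091, -0.0070, -0.0195)
I·α + gyro = (-0.0500, -0.1800, -0.0200)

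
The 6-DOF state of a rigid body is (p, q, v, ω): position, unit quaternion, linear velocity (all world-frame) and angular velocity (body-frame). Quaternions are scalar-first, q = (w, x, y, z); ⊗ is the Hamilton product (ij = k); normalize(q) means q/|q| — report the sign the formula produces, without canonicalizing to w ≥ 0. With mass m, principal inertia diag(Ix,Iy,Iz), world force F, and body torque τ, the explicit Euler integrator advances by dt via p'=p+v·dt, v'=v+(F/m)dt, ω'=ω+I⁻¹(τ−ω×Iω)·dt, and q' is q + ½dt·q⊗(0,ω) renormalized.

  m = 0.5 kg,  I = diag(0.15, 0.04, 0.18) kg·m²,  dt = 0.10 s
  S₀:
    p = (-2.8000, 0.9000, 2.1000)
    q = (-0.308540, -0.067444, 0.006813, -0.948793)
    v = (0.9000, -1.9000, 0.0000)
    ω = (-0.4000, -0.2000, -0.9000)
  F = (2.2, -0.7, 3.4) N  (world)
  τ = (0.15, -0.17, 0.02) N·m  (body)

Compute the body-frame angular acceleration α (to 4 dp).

α = (0.8320, -3.9800, 0.1600)

precession coupling ω×(Iω) = (0.0252, -0.0108, -0.0088)
(τ − ω×Iω)/I = (0.8320, -3.9800, 0.1600)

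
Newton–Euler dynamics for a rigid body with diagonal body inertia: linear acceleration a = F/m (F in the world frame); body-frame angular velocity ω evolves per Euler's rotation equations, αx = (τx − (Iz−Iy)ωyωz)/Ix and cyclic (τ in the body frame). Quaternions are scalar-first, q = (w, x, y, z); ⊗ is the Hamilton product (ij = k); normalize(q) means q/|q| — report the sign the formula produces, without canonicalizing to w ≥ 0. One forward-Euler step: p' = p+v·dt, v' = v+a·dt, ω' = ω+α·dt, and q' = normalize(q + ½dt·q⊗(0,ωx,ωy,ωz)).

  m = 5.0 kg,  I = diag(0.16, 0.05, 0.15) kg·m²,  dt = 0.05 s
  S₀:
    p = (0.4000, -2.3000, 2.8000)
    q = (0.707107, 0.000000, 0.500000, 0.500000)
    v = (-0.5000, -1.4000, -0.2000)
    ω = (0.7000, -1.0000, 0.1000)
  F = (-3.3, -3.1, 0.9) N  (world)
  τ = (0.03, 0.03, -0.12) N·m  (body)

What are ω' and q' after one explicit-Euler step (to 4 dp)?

ω' = (0.7125, -0.9707, 0.0343)
q' = (0.7180, 0.0261, 0.4908, 0.4928)

precession coupling ω×(Iω) = (-0.0100, 0.0007, 0.0770)
α = I⁻¹(τ − ω×Iω) = (0.2500, 0.5860, -1.3133)
ω' = ω + α·dt = (0.7125, -0.9707, 0.0343)
Hamilton product q⊗(0,ω) = (0.4500000, 1.0449749, -0.3571070, -0.2792893)
updated quaternion q' = (0.7180, 0.0261, 0.4908, 0.4928)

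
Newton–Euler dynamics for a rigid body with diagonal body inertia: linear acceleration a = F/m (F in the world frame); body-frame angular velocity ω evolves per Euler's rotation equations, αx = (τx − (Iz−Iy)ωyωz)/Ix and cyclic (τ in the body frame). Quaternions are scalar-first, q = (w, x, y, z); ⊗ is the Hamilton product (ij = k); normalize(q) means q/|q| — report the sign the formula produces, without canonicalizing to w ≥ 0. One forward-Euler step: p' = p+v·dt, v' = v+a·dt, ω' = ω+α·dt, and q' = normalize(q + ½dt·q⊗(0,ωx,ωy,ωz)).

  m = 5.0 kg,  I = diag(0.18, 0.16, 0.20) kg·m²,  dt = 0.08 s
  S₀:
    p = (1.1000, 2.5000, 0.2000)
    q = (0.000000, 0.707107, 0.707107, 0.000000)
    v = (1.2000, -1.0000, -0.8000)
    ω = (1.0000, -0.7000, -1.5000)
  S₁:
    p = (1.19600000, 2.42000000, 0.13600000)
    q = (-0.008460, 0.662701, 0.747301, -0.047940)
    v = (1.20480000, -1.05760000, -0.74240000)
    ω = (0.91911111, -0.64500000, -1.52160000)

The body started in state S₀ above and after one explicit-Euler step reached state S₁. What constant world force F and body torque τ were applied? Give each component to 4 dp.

rate change Δω = (-0.08088889, 0.05500000, -0.02160000)
ω₀×(Iω₀) = (0.0420, 0.0300, 0.0140)
applied torque τ = (-0.1400, 0.1400, -0.0400)
v₁ − v₀ = (0.00480000, -0.05760000, 0.05760000)
m·(v₁−v₀)/dt = (0.3000, -3.6000, 3.6000)

F = (0.3000, -3.6000, 3.6000)
τ = (-0.1400, 0.1400, -0.0400)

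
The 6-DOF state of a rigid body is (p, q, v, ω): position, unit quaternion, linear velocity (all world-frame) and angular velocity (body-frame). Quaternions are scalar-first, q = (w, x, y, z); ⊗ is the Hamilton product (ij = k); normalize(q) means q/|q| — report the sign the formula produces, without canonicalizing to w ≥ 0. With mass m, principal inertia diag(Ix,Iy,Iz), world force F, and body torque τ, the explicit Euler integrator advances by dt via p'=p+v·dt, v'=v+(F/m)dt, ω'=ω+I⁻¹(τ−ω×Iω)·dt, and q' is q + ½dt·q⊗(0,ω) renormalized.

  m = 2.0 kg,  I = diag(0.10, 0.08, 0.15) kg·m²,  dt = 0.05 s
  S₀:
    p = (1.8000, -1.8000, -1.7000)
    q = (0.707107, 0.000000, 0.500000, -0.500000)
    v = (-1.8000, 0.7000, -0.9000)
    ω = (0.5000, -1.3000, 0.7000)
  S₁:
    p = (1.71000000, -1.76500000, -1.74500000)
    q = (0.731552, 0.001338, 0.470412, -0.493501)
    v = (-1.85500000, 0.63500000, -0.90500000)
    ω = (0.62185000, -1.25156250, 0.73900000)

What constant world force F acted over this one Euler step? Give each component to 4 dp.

F = (-2.2000, -2.6000, -0.2000)

velocity change Δv = (-0.05500000, -0.06500000, -0.00500000)
m·(v₁−v₀)/dt = (-2.2000, -2.6000, -0.2000)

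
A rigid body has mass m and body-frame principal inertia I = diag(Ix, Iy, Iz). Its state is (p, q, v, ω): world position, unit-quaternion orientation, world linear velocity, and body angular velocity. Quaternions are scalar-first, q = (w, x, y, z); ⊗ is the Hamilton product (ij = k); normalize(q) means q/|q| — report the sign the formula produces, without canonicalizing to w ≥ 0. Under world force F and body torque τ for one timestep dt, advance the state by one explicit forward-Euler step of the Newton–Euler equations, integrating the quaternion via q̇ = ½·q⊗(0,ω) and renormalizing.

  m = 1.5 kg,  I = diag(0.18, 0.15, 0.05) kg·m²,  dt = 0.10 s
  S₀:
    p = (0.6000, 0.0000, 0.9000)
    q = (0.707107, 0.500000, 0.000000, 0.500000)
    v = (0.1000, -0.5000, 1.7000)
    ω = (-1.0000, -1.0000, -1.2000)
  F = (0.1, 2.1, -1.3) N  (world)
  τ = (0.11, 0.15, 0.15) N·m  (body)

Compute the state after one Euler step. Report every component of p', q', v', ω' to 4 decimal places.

a = (0.0667, 1.4000, -0.8667)
p + v·dt = (0.6100, -0.0500, 1.0700)
v' = v + a·dt = (0.1067, -0.3600, 1.6133)
(τ − ω×Iω)/I = (1.2778, -0.0400, 3.6000)
ω + α·dt = (-0.8722, -1.0040, -0.8400)
2q̇ = q⊗(0,ω) = (1.1000000, -0.2071070, -0.6071070, -1.3485284)
q' = normalize(q + ½dt·q⊗(0,ω)) = (0.7589, 0.4876, -0.0302, 0.4307)

p' = (0.6100, -0.0500, 1.0700)
q' = (0.7589, 0.4876, -0.0302, 0.4307)
v' = (0.1067, -0.3600, 1.6133)
ω' = (-0.8722, -1.0040, -0.8400)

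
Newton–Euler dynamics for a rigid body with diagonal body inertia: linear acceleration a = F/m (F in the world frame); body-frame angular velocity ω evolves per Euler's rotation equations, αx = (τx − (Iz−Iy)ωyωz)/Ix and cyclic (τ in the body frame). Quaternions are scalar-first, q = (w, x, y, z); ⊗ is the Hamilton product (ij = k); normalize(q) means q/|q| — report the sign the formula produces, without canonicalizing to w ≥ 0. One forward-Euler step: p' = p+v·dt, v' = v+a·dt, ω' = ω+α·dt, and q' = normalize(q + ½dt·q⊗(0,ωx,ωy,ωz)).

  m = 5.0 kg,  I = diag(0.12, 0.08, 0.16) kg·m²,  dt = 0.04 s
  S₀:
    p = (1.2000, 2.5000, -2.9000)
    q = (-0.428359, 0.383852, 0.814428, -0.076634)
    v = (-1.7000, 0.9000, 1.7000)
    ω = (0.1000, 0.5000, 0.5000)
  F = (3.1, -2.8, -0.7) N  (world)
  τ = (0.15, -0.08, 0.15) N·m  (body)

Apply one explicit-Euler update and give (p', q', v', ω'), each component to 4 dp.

p' = (1.1320, 2.5360, -2.8320)
q' = (-0.4365, 0.3919, 0.8061, -0.0787)
v' = (-1.6752, 0.8776, 1.6944)
ω' = (0.1433, 0.4610, 0.5380)

a = F/m = (0.6200, -0.5600, -0.1400)
p + v·dt = (1.1320, 2.5360, -2.8320)
v + (F/m)dt = (-1.6752, 0.8776, 1.6944)
gyro term ω×Iω = (0.0200, -0.0020, -0.0020)
(τ − ω×Iω)/I = (1.0833, -0.9750, 0.9500)
new body rate ω' = (0.1433, 0.4610, 0.5380)
q⊗(0,ω) = (-0.4072822, 0.4026951, -0.4137689, -0.1036963)
updated quaternion q' = (-0.4365, 0.3919, 0.8061, -0.0787)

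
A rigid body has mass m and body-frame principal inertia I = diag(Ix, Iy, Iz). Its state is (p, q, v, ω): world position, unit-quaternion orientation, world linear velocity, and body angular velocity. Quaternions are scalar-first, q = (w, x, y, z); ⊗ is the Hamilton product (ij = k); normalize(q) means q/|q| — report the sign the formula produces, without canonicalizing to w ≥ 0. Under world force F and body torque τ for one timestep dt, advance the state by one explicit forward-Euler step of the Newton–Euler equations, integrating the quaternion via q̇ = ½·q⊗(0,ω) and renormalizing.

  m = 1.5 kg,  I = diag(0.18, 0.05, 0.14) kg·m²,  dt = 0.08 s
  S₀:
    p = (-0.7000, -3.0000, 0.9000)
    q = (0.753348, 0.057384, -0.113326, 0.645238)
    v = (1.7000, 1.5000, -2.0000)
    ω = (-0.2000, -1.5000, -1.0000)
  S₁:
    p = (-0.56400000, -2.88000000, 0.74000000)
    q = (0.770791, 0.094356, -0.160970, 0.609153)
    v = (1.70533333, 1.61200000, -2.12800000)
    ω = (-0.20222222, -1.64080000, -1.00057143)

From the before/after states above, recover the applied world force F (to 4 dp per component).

velocity change Δv = (0.00533333, 0.11200000, -0.12800000)
applied force F = (0.1000, 2.1000, -2.4000)

F = (0.1000, 2.1000, -2.4000)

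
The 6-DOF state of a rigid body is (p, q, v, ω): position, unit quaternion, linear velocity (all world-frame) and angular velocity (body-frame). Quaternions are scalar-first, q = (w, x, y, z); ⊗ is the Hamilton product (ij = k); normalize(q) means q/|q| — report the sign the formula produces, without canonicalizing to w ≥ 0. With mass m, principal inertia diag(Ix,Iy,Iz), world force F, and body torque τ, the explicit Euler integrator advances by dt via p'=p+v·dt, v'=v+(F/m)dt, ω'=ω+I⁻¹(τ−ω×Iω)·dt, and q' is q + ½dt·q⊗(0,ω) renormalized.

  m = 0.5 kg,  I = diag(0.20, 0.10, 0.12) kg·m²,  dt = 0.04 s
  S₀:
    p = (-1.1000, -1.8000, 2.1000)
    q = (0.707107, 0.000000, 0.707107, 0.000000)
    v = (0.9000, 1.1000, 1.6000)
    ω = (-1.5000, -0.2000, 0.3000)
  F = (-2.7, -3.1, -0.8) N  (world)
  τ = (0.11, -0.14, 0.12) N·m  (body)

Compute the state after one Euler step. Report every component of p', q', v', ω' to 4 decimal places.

p' = (-1.0640, -1.7560, 2.1640)
q' = (0.7096, -0.0170, 0.7039, 0.0254)
v' = (0.6840, 0.8520, 1.5360)
ω' = (-1.4778, -0.2416, 0.3500)

gyro term ω×Iω = (-0.0012, -0.0360, -0.0300)
α = I⁻¹(τ − ω×Iω) = (0.5560, -1.0400, 1.2500)
new body rate ω' = (-1.4778, -0.2416, 0.3500)
q⊗(0,ω) = (0.1414214, -0.8485284, -0.1414214, 1.2727926)
q' = normalize(q + ½dt·q⊗(0,ω)) = (0.7096, -0.0170, 0.7039, 0.0254)
p + v·dt = (-1.0640, -1.7560, 2.1640)
v + (F/m)dt = (0.6840, 0.8520, 1.5360)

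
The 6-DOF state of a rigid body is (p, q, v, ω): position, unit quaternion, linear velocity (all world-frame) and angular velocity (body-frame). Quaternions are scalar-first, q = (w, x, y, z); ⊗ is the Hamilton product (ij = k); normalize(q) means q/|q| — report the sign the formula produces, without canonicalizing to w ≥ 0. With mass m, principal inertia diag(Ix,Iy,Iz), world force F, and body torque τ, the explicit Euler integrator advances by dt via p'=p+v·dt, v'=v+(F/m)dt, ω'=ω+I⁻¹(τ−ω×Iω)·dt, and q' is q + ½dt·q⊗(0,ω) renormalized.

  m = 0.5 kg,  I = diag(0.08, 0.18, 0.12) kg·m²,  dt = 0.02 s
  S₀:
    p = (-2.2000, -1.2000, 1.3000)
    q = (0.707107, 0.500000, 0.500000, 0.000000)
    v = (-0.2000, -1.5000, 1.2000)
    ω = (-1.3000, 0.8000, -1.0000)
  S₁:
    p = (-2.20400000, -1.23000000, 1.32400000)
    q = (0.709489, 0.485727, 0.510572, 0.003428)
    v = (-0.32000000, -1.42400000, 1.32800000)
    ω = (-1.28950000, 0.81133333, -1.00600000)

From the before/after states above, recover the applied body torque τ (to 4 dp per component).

Δω = ω₁−ω₀ = (0.01050000, 0.01133333, -0.00600000)
I·α + gyro = (0.0900, 0.0500, -0.1400)

τ = (0.0900, 0.0500, -0.1400)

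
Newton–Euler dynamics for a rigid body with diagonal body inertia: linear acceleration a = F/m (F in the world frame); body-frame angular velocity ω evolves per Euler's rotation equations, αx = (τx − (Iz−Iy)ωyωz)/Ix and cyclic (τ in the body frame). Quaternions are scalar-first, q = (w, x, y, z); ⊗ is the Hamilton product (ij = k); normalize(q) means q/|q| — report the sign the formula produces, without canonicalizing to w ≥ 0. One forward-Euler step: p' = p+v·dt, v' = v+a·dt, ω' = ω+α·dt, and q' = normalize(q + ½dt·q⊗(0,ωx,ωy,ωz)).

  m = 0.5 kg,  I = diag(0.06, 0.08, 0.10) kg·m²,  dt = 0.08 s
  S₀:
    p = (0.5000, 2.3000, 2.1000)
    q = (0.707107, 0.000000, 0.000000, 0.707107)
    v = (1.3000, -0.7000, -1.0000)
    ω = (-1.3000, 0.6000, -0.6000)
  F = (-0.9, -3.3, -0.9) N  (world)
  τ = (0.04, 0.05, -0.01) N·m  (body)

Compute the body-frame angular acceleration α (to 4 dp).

α = (0.7867, 1.0150, 0.0560)

ω×(Iω) gyroscopic = (-0.0072, -0.0312, -0.0156)
α = I⁻¹(τ − ω×Iω) = (0.7867, 1.0150, 0.0560)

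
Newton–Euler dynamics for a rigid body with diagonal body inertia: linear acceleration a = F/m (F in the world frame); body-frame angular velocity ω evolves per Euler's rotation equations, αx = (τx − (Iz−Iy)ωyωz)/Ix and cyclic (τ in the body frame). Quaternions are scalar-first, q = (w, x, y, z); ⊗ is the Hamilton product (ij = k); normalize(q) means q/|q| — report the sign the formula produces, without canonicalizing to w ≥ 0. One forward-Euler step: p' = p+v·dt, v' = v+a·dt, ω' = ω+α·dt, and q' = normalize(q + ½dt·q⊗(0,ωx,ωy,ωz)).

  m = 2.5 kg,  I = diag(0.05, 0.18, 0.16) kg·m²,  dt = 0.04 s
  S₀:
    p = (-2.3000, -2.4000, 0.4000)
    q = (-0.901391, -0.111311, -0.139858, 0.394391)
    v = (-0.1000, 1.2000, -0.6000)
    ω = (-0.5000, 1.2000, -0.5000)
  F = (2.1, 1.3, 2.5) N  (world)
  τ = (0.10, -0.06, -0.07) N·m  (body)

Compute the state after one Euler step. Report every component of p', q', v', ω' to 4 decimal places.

p + v·dt = (-2.3040, -2.3520, 0.3760)
v + (F/m)dt = (-0.0664, 1.2208, -0.5600)
ω×(Iω) gyroscopic = (0.0120, -0.0275, -0.0780)
(τ − ω×Iω)/I = (1.7600, -0.1806, 0.0500)
ω + α·dt = (-0.4296, 1.1928, -0.4980)
q⊗(0,ω) = (0.3093696, 0.0473553, -1.3345202, 0.2471933)
q' = normalize(q + ½dt·q⊗(0,ω)) = (-0.8949, -0.1103, -0.1665, 0.3992)

p' = (-2.3040, -2.3520, 0.3760)
q' = (-0.8949, -0.1103, -0.1665, 0.3992)
v' = (-0.0664, 1.2208, -0.5600)
ω' = (-0.4296, 1.1928, -0.4980)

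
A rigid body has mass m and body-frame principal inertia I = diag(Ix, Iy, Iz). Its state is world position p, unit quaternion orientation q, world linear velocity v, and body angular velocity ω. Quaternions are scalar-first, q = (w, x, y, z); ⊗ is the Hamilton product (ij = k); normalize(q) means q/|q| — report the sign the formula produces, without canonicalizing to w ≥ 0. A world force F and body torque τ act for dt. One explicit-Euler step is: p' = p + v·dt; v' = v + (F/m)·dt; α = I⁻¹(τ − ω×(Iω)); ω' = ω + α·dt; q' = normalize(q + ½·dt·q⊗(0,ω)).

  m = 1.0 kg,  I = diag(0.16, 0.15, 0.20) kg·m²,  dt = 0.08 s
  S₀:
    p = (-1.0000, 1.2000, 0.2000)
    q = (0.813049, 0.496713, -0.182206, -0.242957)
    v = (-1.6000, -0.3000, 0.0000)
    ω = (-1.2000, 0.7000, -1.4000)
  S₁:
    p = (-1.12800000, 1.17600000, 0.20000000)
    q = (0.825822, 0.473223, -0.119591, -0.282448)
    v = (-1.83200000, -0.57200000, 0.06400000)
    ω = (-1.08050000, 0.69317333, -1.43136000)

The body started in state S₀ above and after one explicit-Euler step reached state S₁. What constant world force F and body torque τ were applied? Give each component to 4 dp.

v₁ − v₀ = (-0.23200000, -0.27200000, 0.06400000)
applied force F = (-2.9000, -3.4000, 0.8000)
Δω = ω₁−ω₀ = (0.11950000, -0.00682667, -0.03136000)
applied torque τ = (0.1900, -0.0800, -0.0700)

F = (-2.9000, -3.4000, 0.8000)
τ = (0.1900, -0.0800, -0.0700)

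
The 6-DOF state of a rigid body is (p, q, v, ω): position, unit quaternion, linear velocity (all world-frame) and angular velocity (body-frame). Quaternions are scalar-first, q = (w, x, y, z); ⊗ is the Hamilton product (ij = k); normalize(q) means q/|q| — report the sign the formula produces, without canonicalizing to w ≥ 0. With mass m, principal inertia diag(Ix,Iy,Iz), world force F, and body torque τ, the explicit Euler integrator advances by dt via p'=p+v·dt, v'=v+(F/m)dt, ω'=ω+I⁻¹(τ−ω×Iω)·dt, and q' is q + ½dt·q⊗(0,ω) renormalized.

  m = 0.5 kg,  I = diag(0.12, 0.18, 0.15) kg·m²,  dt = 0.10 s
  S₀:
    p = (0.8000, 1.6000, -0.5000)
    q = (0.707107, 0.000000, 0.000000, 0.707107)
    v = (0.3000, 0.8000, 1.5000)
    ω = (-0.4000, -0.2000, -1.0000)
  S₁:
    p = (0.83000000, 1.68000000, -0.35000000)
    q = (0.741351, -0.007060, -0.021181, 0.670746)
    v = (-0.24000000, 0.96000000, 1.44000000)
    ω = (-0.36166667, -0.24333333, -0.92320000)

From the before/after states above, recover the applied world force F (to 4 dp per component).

velocity change Δv = (-0.54000000, 0.16000000, -0.06000000)
F = m·Δv/dt = (-2.7000, 0.8000, -0.3000)

F = (-2.7000, 0.8000, -0.3000)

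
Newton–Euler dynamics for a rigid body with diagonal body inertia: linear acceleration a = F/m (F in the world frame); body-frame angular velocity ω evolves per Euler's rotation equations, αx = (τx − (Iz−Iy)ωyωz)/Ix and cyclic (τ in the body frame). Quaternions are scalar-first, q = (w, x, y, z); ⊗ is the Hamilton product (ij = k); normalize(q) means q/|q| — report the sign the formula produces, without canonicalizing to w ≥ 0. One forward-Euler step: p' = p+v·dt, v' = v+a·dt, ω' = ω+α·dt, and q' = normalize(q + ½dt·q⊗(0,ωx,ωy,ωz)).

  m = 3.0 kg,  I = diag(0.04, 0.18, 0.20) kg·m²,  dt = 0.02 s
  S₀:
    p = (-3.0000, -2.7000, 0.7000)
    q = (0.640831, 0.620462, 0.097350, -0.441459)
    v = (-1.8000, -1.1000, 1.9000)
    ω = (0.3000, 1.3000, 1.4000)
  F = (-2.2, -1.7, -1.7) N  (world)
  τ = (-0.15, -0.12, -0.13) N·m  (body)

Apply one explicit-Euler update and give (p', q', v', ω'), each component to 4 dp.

p' = (-3.0360, -2.7220, 0.7380)
q' = (0.6438, 0.6294, 0.0957, -0.4246)
v' = (-1.8147, -1.1113, 1.8887)
ω' = (0.2068, 1.2941, 1.3815)

linear accel F/m = (-0.7333, -0.5667, -0.5667)
p + v·dt = (-3.0360, -2.7220, 0.7380)
v' = v + a·dt = (-1.8147, -1.1113, 1.8887)
α = I⁻¹(τ − ω×Iω) = (-4.6600, -0.2933, -0.9230)
ω' = ω + α·dt = (0.2068, 1.2941, 1.3815)
q⊗(0,ω) = (0.3053490, 0.9024360, -0.1680042, 1.6745590)
q + ½dt·q⊗(0,ω), renormalized = (0.6438, 0.6294, 0.0957, -0.4246)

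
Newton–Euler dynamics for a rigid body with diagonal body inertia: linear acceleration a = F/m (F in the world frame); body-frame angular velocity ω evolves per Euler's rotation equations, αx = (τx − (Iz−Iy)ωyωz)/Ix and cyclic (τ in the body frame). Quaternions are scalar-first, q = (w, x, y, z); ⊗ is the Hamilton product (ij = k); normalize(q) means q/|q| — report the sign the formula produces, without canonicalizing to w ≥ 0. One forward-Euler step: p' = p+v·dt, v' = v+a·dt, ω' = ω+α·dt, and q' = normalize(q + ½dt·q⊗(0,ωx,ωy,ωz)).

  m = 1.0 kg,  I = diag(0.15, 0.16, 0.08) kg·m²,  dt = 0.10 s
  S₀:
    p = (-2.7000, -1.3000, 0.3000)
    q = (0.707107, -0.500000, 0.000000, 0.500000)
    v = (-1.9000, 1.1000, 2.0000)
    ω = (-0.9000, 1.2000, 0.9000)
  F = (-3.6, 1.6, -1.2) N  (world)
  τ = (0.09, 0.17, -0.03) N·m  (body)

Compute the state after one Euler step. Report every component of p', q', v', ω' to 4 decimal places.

p' = (-2.8900, -1.1900, 0.5000)
q' = (0.6596, -0.5597, 0.0423, 0.4999)
v' = (-2.2600, 1.2600, 1.8800)
ω' = (-0.7824, 1.3417, 0.8760)

gyro term ω×Iω = (-0.0864, -0.0567, -0.0108)
angular accel α = (1.1760, 1.4169, -0.2400)
ω + α·dt = (-0.7824, 1.3417, 0.8760)
2q̇ = q⊗(0,ω) = (-0.9000000, -1.2363963, 0.8485284, 0.0363963)
q + ½dt·q⊗(0,ω), renormalized = (0.6596, -0.5597, 0.0423, 0.4999)
a = F/m = (-3.6000, 1.6000, -1.2000)
new position p' = (-2.8900, -1.1900, 0.5000)
v + (F/m)dt = (-2.2600, 1.2600, 1.8800)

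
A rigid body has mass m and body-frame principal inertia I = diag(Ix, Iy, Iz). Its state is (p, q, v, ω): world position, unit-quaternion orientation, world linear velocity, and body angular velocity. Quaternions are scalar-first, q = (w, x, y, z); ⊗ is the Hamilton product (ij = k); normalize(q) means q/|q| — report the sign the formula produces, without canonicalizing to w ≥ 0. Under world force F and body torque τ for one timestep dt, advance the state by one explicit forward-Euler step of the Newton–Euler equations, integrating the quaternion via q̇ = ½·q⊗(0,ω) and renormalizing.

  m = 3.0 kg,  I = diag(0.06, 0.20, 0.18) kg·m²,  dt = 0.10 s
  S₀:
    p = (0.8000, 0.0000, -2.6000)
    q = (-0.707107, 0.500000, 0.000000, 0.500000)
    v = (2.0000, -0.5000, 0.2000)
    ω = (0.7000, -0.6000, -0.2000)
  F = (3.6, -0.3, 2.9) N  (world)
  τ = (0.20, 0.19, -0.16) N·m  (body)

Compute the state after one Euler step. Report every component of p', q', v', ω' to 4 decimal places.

p' = (1.0000, -0.0500, -2.5800)
q' = (-0.7188, 0.4897, 0.0437, 0.4915)
v' = (2.1200, -0.5100, 0.2967)
ω' = (1.0373, -0.5134, -0.2562)

p + v·dt = (1.0000, -0.0500, -2.5800)
v + (F/m)dt = (2.1200, -0.5100, 0.2967)
gyro term ω×Iω = (-0.0024, 0.0168, -0.0588)
angular accel α = (3.3733, 0.8660, -0.5622)
ω + α·dt = (1.0373, -0.5134, -0.2562)
Hamilton product q⊗(0,ω) = (-0.2500000, -0.1949749, 0.8742642, -0.1585786)
updated quaternion q' = (-0.7188, 0.4897, 0.0437, 0.4915)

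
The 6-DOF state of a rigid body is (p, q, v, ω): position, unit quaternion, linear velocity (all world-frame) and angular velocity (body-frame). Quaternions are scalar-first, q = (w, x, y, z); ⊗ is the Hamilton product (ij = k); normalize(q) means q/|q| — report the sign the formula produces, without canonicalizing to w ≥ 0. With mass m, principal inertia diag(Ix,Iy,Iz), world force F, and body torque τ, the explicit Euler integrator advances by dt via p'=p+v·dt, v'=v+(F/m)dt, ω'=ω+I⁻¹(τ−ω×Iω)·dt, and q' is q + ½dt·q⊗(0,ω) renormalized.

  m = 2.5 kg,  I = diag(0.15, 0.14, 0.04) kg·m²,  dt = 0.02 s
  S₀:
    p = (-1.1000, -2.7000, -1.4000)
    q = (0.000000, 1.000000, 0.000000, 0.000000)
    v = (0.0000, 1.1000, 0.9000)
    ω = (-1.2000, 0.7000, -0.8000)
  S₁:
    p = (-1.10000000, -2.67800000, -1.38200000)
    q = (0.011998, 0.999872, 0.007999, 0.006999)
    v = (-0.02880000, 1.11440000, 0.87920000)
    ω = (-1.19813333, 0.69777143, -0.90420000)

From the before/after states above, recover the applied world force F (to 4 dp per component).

F = (-3.6000, 1.8000, -2.6000)

velocity change Δv = (-0.02880000, 0.01440000, -0.02080000)
m·(v₁−v₀)/dt = (-3.6000, 1.8000, -2.6000)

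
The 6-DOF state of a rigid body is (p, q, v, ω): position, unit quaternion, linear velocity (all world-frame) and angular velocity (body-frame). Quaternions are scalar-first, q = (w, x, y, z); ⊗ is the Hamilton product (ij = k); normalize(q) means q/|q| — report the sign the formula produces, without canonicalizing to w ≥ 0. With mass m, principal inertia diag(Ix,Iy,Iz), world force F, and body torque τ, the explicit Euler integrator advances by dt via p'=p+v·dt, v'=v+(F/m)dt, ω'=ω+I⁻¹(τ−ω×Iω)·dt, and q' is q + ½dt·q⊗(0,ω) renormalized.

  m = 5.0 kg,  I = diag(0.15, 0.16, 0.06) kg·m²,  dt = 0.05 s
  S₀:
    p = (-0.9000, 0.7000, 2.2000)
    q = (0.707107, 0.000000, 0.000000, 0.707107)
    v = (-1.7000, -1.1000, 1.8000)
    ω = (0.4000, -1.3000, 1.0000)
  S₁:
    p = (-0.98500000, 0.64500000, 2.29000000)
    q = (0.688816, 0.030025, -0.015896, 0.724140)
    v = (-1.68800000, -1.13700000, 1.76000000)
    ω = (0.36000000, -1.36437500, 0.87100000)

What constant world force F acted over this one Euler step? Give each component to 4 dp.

Δv = v₁−v₀ = (0.01200000, -0.03700000, -0.04000000)
m·(v₁−v₀)/dt = (1.2000, -3.7000, -4.0000)

F = (1.2000, -3.7000, -4.0000)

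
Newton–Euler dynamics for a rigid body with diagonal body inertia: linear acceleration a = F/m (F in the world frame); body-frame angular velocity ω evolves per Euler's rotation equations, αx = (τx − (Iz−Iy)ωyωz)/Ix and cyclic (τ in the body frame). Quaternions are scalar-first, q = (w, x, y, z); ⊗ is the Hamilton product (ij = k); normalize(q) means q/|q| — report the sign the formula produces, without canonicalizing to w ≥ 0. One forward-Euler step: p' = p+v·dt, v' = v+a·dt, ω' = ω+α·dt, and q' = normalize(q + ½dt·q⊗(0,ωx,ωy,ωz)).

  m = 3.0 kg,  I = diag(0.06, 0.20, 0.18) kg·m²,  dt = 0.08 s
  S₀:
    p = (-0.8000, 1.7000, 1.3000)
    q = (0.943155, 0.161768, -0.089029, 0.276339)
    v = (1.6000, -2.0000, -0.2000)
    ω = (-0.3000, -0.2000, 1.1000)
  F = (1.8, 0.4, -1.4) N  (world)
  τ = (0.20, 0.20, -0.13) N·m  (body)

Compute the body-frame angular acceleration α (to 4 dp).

gyro term ω×Iω = (0.0044, 0.0396, 0.0084)
α = I⁻¹(τ − ω×Iω) = (3.2600, 0.8020, -0.7689)

α = (3.2600, 0.8020, -0.7689)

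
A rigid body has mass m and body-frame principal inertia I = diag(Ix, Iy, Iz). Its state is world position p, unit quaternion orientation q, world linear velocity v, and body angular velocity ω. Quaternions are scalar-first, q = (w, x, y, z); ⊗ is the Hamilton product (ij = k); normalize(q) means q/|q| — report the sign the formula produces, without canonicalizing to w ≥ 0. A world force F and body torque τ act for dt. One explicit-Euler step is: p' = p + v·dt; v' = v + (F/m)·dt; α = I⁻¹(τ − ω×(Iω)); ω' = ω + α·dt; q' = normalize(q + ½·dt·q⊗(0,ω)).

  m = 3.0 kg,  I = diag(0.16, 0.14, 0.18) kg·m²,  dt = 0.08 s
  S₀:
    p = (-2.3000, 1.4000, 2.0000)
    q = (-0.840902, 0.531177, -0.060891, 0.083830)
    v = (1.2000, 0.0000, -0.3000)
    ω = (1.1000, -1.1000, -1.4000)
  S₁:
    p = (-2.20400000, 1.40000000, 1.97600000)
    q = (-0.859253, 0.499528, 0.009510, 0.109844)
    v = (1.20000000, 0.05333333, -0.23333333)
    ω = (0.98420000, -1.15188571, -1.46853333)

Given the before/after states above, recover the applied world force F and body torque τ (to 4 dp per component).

Δω = ω₁−ω₀ = (-0.11580000, -0.05188571, -0.06853333)
ω₀×(Iω₀) = (0.0616, 0.0308, 0.0242)
τ = I·(Δω/dt) + ω₀×(Iω₀) = (-0.1700, -0.0600, -0.1300)
Δv = v₁−v₀ = (0.00000000, 0.05333333, 0.06666667)
F = m·Δv/dt = (0.0000, 2.0000, 2.5000)

F = (0.0000, 2.0000, 2.5000)
τ = (-0.1700, -0.0600, -0.1300)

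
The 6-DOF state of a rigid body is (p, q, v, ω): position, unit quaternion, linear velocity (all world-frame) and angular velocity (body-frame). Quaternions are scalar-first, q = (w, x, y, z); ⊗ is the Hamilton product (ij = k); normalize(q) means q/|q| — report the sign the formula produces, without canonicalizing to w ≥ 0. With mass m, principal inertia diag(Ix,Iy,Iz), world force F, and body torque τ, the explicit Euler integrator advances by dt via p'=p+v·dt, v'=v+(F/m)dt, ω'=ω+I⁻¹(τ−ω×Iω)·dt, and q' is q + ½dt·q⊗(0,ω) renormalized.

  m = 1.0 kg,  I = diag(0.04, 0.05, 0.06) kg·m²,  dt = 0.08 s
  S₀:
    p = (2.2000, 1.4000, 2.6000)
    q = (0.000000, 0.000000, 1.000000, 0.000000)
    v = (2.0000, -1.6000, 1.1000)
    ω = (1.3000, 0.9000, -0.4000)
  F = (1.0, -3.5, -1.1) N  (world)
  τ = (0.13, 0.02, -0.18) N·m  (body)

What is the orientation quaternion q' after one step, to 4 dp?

q' = (-0.0359, -0.0160, 0.9979, -0.0519)

2q̇ = q⊗(0,ω) = (-0.9000000, -0.4000000, 0.0000000, -1.3000000)
q' = normalize(q + ½dt·q⊗(0,ω)) = (-0.0359, -0.0160, 0.9979, -0.0519)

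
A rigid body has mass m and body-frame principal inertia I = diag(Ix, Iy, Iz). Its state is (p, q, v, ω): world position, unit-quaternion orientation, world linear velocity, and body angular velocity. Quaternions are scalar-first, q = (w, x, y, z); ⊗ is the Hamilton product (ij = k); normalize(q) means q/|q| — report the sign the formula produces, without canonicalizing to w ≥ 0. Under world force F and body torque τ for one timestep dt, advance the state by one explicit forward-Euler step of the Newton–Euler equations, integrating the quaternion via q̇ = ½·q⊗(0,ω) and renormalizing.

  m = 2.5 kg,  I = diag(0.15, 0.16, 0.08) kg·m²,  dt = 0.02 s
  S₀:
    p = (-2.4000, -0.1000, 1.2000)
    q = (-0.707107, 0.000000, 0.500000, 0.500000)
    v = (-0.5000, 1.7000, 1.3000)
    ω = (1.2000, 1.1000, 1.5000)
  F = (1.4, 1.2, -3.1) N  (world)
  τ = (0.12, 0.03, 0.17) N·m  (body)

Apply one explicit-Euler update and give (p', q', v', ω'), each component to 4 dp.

p' = (-2.4100, -0.0660, 1.2260)
q' = (-0.7199, -0.0065, 0.4981, 0.4833)
v' = (-0.4888, 1.7096, 1.2752)
ω' = (1.2336, 1.0880, 1.5392)

precession coupling ω×(Iω) = (-0.1320, 0.1260, 0.0132)
(τ − ω×Iω)/I = (1.6800, -0.6000, 1.9600)
ω' = ω + α·dt = (1.2336, 1.0880, 1.5392)
Hamilton product q⊗(0,ω) = (-1.3000000, -0.6485284, -0.1778177, -1.6606605)
q + ½dt·q⊗(0,ω), renormalized = (-0.7199, -0.0065, 0.4981, 0.4833)
p + v·dt = (-2.4100, -0.0660, 1.2260)
new velocity v' = (-0.4888, 1.7096, 1.2752)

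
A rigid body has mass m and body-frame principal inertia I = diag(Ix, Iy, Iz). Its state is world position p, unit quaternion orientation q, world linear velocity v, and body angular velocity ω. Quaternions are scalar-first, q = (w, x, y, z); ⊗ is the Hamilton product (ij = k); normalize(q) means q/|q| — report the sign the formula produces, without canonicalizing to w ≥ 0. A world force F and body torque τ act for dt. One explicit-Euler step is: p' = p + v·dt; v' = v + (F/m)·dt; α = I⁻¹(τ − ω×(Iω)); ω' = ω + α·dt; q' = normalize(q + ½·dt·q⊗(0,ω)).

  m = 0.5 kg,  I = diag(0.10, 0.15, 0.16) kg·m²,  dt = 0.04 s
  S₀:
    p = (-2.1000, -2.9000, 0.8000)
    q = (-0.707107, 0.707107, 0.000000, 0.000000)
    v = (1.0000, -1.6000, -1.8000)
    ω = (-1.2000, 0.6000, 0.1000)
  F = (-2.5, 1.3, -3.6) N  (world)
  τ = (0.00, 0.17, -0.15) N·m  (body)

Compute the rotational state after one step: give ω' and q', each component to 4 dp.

ω×(Iω) gyroscopic = (0.0006, 0.0072, -0.0360)
angular accel α = (-0.0060, 1.0853, -0.7125)
ω' = ω + α·dt = (-1.2002, 0.6434, 0.0715)
Hamilton product q⊗(0,ω) = (0.8485284, 0.8485284, -0.4949749, 0.3535535)
updated quaternion q' = (-0.6899, 0.7238, -0.0099, 0.0071)

ω' = (-1.2002, 0.6434, 0.0715)
q' = (-0.6899, 0.7238, -0.0099, 0.0071)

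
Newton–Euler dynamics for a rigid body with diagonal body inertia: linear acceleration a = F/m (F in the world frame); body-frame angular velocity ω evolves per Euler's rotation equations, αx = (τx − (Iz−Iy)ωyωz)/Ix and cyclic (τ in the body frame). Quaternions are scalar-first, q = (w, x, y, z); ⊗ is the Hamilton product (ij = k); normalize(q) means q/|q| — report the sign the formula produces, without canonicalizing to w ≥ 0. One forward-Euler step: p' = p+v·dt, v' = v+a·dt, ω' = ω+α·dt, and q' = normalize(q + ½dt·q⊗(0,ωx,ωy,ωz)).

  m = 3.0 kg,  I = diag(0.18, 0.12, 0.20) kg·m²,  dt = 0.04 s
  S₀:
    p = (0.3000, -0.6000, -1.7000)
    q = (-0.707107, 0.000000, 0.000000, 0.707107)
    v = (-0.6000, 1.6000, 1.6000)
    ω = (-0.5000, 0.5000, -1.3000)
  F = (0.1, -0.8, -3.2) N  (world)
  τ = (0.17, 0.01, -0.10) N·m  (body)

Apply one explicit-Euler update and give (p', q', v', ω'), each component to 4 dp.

linear accel F/m = (0.0333, -0.2667, -1.0667)
new position p' = (0.2760, -0.5360, -1.6360)
new velocity v' = (-0.5987, 1.5893, 1.5573)
gyro term ω×Iω = (-0.0520, -0.0130, 0.0150)
(τ − ω×Iω)/I = (1.2333, 0.1917, -0.5750)
ω + α·dt = (-0.4507, 0.5077, -1.3230)
q⊗(0,ω) = (0.9192391, 0.0000000, -0.7071070, 0.9192391)
updated quaternion q' = (-0.6884, 0.0000, -0.0141, 0.7252)

p' = (0.2760, -0.5360, -1.6360)
q' = (-0.6884, 0.0000, -0.0141, 0.7252)
v' = (-0.5987, 1.5893, 1.5573)
ω' = (-0.4507, 0.5077, -1.3230)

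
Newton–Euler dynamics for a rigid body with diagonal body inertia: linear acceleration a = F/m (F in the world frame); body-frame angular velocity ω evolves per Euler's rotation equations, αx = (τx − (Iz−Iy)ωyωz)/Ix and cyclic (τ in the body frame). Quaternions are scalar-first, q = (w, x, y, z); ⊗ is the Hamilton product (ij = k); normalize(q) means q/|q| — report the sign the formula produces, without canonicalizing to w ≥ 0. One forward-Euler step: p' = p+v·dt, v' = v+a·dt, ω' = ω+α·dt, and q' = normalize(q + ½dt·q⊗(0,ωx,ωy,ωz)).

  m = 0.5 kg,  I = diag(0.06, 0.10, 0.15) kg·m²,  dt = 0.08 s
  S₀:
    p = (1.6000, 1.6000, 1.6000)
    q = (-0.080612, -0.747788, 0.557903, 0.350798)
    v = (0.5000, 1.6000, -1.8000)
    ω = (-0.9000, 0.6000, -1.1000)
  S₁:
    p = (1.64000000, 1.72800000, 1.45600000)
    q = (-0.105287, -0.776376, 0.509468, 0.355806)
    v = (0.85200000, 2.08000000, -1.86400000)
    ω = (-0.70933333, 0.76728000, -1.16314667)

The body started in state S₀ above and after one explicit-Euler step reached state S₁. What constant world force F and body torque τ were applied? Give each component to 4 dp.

F = (2.2000, 3.0000, -0.4000)
τ = (0.1100, 0.1200, -0.1400)

v₁ − v₀ = (0.35200000, 0.48000000, -0.06400000)
applied force F = (2.2000, 3.0000, -0.4000)
ω₁ − ω₀ = (0.19066667, 0.16728000, -0.06314667)
ω₀×(Iω₀) = (-0.0330, -0.0891, -0.0216)
τ = I·(Δω/dt) + ω₀×(Iω₀) = (0.1100, 0.1200, -0.1400)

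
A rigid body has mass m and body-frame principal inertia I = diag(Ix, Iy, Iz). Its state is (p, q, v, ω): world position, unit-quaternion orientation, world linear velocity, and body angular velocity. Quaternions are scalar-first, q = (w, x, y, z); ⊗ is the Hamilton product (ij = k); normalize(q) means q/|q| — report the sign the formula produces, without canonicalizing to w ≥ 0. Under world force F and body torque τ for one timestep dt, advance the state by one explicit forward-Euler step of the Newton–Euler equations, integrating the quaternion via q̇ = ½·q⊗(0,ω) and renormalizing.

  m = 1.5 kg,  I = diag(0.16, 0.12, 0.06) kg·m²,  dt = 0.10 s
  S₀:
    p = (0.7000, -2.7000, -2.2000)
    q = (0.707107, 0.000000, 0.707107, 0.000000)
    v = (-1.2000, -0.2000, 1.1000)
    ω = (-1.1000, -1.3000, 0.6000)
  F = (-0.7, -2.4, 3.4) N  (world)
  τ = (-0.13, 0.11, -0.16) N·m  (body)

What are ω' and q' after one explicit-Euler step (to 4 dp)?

(τ − ω×Iω)/I = (-1.1050, 1.4667, -1.7133)
ω' = ω + α·dt = (-1.2105, -1.1533, 0.4287)
q⊗(0,ω) = (0.9192391, -0.3535535, -0.9192391, 1.2020819)
q + ½dt·q⊗(0,ω), renormalized = (0.7500, -0.0176, 0.6585, 0.0599)

ω' = (-1.2105, -1.1533, 0.4287)
q' = (0.7500, -0.0176, 0.6585, 0.0599)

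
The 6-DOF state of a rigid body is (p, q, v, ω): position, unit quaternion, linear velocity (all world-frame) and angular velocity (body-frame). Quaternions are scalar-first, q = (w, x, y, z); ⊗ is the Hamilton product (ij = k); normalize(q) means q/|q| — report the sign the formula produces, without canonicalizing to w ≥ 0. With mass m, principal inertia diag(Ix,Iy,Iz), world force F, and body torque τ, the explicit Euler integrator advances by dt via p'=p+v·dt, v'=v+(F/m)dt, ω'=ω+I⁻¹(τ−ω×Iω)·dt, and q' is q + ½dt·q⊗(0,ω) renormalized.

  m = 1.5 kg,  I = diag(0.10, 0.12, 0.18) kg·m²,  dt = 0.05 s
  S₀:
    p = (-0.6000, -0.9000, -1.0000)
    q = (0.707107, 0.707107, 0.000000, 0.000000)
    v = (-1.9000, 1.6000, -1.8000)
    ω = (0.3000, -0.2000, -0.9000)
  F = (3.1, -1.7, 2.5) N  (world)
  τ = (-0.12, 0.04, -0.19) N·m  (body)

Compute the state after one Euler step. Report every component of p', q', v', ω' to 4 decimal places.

gyro term ω×Iω = (0.0108, 0.0216, -0.0012)
(τ − ω×Iω)/I = (-1.3080, 0.1533, -1.0489)
new body rate ω' = (0.2346, -0.1923, -0.9524)
Hamilton product q⊗(0,ω) = (-0.2121321, 0.2121321, 0.4949749, -0.7778177)
q + ½dt·q⊗(0,ω), renormalized = (0.7016, 0.7122, 0.0124, -0.0194)
p' = p + v·dt = (-0.6950, -0.8200, -1.0900)
v + (F/m)dt = (-1.7967, 1.5433, -1.7167)

p' = (-0.6950, -0.8200, -1.0900)
q' = (0.7016, 0.7122, 0.0124, -0.0194)
v' = (-1.7967, 1.5433, -1.7167)
ω' = (0.2346, -0.1923, -0.9524)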